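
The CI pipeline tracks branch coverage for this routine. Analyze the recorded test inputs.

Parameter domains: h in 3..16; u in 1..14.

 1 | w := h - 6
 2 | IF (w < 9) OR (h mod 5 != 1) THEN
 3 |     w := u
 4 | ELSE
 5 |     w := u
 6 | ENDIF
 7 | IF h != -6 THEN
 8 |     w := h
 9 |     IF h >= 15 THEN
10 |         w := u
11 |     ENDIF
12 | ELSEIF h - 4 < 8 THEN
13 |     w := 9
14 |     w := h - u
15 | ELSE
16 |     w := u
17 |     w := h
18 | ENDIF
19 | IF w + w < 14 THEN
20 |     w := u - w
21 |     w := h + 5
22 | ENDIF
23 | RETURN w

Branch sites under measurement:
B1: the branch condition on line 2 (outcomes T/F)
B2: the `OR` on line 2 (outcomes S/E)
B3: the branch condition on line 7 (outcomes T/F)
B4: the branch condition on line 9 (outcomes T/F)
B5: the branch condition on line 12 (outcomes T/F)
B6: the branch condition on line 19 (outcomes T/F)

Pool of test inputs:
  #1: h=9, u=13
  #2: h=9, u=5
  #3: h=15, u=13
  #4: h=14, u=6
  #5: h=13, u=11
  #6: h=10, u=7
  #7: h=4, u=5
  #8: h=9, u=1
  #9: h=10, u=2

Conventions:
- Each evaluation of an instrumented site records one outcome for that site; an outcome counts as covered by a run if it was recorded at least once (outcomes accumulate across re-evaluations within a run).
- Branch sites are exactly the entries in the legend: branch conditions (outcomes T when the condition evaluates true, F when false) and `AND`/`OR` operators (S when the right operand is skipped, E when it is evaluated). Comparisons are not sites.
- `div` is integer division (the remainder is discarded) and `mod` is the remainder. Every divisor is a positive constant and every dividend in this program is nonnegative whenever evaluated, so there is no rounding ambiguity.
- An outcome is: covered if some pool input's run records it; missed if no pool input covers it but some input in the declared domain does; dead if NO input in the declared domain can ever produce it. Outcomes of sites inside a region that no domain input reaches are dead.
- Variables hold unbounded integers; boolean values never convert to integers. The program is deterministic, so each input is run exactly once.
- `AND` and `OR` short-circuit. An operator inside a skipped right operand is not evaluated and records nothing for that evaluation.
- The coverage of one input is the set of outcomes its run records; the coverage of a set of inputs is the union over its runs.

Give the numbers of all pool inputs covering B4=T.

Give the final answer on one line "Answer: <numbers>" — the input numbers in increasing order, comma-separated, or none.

input #1 (h=9, u=13): does not record B4=T
input #2 (h=9, u=5): does not record B4=T
input #3 (h=15, u=13): records B4=T
input #4 (h=14, u=6): does not record B4=T
input #5 (h=13, u=11): does not record B4=T
input #6 (h=10, u=7): does not record B4=T
input #7 (h=4, u=5): does not record B4=T
input #8 (h=9, u=1): does not record B4=T
input #9 (h=10, u=2): does not record B4=T

Answer: 3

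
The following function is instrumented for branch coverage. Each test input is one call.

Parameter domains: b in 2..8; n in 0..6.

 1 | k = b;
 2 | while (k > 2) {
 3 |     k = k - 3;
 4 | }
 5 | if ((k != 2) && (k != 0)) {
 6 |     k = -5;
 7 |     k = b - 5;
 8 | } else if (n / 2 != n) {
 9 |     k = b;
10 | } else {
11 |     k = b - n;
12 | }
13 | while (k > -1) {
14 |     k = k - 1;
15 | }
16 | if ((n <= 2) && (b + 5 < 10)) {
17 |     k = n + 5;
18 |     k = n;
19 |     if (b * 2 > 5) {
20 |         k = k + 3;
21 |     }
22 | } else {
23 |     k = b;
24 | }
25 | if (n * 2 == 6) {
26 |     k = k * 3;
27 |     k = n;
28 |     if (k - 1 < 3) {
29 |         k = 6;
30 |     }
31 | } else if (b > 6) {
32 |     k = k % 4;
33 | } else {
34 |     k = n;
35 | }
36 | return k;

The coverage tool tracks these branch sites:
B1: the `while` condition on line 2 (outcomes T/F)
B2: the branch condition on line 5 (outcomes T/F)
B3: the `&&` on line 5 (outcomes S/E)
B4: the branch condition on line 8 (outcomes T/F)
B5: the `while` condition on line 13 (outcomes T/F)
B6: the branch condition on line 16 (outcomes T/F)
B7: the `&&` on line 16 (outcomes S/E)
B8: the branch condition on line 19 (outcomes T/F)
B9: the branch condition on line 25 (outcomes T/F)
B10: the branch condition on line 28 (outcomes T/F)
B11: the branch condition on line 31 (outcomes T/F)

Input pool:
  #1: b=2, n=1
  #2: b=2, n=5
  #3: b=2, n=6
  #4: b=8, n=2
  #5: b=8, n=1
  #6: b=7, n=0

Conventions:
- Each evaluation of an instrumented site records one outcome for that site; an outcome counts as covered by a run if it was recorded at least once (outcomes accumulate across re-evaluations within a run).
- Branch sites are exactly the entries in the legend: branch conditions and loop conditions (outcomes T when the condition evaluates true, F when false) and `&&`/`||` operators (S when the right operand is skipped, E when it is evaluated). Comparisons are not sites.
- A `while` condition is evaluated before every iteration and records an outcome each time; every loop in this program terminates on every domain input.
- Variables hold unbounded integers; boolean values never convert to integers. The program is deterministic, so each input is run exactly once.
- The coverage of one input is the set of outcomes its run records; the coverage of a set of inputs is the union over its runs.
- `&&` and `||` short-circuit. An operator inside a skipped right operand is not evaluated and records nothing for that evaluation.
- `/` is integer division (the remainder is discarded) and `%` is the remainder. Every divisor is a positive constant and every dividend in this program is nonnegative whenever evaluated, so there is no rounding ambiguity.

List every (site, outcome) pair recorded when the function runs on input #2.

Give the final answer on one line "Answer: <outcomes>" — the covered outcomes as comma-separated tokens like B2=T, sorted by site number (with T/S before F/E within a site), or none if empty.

Event log for input #2 (b=2, n=5):
  B1->F, B3->S, B2->F, B4->T, B5->T, B5->T, B5->T, B5->F, B7->S, B6->F
  B9->F, B11->F
distinct outcomes covered: B1=F, B2=F, B3=S, B4=T, B5=T, B5=F, B6=F, B7=S, B9=F, B11=F

Answer: B1=F, B2=F, B3=S, B4=T, B5=T, B5=F, B6=F, B7=S, B9=F, B11=F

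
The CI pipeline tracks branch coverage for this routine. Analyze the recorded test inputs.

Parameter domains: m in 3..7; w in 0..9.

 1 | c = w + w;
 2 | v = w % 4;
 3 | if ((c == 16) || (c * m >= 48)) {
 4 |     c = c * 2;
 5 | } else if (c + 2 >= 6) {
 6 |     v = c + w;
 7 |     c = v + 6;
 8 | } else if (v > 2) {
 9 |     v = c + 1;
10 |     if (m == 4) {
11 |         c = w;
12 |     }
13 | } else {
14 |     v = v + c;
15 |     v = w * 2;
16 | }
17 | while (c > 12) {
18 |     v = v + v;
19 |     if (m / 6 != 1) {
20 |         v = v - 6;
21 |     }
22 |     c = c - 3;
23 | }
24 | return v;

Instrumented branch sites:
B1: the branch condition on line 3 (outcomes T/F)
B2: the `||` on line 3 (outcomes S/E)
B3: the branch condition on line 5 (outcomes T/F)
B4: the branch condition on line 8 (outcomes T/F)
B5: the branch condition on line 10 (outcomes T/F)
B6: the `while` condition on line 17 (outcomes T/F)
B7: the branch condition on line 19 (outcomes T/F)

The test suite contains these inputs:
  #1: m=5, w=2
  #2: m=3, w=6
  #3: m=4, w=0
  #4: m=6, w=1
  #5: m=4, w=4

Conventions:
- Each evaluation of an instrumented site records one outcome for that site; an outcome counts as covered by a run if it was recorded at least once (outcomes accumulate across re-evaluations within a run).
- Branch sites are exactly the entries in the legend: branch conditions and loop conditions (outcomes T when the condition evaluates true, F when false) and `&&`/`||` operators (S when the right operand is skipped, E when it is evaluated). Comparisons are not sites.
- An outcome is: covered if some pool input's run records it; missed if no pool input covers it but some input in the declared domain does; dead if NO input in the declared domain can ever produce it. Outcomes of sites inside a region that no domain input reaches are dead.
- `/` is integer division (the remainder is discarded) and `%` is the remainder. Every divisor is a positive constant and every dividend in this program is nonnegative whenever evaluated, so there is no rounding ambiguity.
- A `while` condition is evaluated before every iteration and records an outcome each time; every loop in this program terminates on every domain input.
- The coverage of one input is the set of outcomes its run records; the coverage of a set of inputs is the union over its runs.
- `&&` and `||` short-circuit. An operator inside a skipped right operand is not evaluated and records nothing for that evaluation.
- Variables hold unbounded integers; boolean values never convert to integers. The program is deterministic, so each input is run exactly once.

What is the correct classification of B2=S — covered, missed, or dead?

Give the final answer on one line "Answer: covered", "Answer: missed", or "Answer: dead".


no pool input records B2=S
but domain input (m=3, w=8) does record it -> reachable, so missed
Answer: missed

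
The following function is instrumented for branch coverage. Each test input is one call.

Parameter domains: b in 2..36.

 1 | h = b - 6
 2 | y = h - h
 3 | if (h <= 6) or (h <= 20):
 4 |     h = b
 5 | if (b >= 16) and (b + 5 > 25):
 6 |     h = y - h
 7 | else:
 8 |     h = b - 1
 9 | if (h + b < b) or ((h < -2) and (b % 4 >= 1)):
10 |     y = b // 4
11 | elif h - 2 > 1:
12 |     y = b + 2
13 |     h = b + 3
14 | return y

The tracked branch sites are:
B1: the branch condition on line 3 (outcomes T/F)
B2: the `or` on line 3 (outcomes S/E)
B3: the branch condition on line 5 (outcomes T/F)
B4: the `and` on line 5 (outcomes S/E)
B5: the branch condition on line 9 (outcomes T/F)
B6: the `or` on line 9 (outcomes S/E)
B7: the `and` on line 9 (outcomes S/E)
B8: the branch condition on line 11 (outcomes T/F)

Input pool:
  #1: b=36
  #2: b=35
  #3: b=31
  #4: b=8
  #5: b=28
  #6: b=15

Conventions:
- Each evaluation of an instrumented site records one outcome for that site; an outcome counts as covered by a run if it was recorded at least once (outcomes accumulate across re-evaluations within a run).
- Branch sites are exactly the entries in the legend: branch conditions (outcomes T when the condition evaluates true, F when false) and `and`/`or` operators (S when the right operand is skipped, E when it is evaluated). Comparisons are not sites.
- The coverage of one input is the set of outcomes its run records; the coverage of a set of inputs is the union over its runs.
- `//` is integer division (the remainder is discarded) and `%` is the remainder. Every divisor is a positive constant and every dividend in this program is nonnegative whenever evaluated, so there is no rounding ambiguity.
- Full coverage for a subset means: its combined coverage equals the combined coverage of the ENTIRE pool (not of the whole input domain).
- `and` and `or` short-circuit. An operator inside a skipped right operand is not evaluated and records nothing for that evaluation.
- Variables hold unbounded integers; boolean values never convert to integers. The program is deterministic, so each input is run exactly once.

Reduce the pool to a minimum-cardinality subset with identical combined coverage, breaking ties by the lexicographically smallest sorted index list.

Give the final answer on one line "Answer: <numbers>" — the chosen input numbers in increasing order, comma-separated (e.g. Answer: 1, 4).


input #1 (b=36): events B2->E, B1->F, B4->E, B3->T, B6->S, B5->T; covers B1=F, B2=E, B3=T, B4=E, B5=T, B6=S
input #2 (b=35): events B2->E, B1->F, B4->E, B3->T, B6->S, B5->T; covers B1=F, B2=E, B3=T, B4=E, B5=T, B6=S
input #3 (b=31): events B2->E, B1->F, B4->E, B3->T, B6->S, B5->T; covers B1=F, B2=E, B3=T, B4=E, B5=T, B6=S
input #4 (b=8): events B2->S, B1->T, B4->S, B3->F, B6->E, B7->S, B5->F, B8->T; covers B1=T, B2=S, B3=F, B4=S, B5=F, B6=E, B7=S, B8=T
input #5 (b=28): events B2->E, B1->F, B4->E, B3->T, B6->S, B5->T; covers B1=F, B2=E, B3=T, B4=E, B5=T, B6=S
input #6 (b=15): events B2->E, B1->T, B4->S, B3->F, B6->E, B7->S, B5->F, B8->T; covers B1=T, B2=E, B3=F, B4=S, B5=F, B6=E, B7=S, B8=T
together the pool reaches 14 outcomes: B1=T, B1=F, B2=S, B2=E, B3=T, B3=F, B4=S, B4=E, B5=T, B5=F, B6=S, B6=E, B7=S, B8=T
every size-1 subset falls short of the 14 outcomes (best: 8/14)
at size 2, {1, 4} reaches all 14 outcomes; every lexicographically earlier size-2 subset fails
Answer: 1, 4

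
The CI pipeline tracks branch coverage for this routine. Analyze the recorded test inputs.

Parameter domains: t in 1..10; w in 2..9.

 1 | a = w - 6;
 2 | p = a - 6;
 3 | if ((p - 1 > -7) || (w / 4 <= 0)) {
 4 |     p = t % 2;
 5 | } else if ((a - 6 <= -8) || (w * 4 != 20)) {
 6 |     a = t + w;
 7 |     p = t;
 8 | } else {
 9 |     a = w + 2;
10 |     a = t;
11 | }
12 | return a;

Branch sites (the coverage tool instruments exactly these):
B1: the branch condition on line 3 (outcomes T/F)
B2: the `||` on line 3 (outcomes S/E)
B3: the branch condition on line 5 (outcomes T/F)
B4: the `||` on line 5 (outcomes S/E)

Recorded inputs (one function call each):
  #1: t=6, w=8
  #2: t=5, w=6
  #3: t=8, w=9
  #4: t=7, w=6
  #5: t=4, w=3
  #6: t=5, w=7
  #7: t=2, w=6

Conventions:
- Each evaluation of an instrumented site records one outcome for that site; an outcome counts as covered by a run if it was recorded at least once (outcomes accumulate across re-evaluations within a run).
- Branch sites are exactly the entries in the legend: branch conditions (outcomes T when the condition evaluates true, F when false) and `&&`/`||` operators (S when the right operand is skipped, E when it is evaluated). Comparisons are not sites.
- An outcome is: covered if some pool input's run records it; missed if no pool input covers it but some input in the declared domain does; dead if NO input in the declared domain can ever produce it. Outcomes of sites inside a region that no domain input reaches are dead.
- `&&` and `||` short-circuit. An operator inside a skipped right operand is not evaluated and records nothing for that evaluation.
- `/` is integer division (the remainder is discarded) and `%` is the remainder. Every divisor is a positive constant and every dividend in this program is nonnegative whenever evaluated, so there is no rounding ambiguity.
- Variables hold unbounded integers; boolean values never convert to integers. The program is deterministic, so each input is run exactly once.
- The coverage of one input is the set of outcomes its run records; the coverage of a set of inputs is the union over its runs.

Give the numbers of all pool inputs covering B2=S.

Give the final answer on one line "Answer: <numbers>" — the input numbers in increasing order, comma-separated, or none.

input #1 (t=6, w=8): produces B2=S
input #2 (t=5, w=6): does not produce B2=S
input #3 (t=8, w=9): produces B2=S
input #4 (t=7, w=6): does not produce B2=S
input #5 (t=4, w=3): does not produce B2=S
input #6 (t=5, w=7): produces B2=S
input #7 (t=2, w=6): does not produce B2=S

Answer: 1, 3, 6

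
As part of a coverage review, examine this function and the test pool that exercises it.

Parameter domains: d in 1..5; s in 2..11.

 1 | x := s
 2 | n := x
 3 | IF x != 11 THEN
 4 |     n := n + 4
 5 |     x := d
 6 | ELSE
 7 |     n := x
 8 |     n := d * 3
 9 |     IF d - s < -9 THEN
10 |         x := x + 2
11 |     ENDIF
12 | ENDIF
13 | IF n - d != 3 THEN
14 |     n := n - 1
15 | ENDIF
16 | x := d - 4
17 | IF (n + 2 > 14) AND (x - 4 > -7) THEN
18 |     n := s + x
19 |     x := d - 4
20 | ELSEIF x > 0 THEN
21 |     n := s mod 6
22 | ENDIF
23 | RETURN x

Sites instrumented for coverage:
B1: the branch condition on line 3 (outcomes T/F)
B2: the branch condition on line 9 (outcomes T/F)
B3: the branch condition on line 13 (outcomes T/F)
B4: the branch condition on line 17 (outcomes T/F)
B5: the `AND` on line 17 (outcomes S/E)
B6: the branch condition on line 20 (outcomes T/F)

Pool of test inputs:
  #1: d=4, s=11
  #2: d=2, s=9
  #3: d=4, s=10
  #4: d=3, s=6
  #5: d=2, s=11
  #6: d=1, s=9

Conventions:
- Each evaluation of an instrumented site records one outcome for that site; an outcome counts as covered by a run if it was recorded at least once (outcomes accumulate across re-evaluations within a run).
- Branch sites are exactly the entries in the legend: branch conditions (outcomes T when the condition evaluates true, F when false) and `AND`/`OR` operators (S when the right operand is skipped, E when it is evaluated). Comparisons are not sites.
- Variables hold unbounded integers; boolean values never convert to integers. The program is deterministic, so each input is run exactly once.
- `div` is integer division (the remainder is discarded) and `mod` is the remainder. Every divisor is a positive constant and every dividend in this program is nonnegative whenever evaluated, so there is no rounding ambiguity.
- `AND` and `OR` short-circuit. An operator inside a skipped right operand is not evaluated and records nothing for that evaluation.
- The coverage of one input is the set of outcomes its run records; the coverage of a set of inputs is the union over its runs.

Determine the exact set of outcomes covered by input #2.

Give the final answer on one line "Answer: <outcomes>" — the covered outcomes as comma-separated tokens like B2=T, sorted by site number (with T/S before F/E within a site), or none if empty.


Tracing the run of input #2 (d=2, s=9):
  B1->T, B3->T, B5->S, B4->F, B6->F
as a set, this run covers: B1=T, B3=T, B4=F, B5=S, B6=F
Answer: B1=T, B3=T, B4=F, B5=S, B6=F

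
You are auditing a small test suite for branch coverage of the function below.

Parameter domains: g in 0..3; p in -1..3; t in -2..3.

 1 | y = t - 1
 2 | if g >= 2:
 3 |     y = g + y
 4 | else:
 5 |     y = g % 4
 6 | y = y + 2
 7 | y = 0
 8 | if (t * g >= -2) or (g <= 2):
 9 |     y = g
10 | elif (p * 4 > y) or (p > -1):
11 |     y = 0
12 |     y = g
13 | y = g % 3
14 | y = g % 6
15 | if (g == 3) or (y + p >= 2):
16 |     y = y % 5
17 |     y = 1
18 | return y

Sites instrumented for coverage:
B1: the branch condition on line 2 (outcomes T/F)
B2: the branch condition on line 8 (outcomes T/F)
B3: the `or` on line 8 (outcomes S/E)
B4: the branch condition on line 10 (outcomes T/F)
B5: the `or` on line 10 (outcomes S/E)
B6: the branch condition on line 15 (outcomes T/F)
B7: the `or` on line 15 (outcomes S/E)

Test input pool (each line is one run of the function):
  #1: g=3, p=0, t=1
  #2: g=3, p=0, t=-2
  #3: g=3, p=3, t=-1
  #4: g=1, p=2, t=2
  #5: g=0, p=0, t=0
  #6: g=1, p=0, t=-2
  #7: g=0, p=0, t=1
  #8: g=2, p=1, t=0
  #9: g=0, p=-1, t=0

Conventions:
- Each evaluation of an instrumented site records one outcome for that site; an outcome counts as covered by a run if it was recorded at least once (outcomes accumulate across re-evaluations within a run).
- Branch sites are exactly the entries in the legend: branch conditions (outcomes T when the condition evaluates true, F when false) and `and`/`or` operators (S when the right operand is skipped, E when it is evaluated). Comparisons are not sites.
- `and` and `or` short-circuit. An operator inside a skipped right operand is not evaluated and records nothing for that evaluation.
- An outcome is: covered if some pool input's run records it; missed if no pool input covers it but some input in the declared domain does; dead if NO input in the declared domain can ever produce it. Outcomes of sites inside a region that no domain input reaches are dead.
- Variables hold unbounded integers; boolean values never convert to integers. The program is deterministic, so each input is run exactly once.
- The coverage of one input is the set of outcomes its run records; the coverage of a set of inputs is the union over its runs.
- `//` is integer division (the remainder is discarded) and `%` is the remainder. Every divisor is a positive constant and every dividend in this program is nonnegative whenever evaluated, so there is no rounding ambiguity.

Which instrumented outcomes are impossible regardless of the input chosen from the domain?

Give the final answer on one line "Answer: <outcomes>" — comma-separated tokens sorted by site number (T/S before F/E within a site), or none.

sweeping the full domain (120 inputs) for each outcome:
  reachable outcomes have witnesses, e.g. B1=T (e.g. g=2, p=-1, t=-2), B1=F (e.g. g=0, p=-1, t=-2), B2=T (e.g. g=0, p=-1, t=-2), B2=F (e.g. g=3, p=-1, t=-2)

Answer: none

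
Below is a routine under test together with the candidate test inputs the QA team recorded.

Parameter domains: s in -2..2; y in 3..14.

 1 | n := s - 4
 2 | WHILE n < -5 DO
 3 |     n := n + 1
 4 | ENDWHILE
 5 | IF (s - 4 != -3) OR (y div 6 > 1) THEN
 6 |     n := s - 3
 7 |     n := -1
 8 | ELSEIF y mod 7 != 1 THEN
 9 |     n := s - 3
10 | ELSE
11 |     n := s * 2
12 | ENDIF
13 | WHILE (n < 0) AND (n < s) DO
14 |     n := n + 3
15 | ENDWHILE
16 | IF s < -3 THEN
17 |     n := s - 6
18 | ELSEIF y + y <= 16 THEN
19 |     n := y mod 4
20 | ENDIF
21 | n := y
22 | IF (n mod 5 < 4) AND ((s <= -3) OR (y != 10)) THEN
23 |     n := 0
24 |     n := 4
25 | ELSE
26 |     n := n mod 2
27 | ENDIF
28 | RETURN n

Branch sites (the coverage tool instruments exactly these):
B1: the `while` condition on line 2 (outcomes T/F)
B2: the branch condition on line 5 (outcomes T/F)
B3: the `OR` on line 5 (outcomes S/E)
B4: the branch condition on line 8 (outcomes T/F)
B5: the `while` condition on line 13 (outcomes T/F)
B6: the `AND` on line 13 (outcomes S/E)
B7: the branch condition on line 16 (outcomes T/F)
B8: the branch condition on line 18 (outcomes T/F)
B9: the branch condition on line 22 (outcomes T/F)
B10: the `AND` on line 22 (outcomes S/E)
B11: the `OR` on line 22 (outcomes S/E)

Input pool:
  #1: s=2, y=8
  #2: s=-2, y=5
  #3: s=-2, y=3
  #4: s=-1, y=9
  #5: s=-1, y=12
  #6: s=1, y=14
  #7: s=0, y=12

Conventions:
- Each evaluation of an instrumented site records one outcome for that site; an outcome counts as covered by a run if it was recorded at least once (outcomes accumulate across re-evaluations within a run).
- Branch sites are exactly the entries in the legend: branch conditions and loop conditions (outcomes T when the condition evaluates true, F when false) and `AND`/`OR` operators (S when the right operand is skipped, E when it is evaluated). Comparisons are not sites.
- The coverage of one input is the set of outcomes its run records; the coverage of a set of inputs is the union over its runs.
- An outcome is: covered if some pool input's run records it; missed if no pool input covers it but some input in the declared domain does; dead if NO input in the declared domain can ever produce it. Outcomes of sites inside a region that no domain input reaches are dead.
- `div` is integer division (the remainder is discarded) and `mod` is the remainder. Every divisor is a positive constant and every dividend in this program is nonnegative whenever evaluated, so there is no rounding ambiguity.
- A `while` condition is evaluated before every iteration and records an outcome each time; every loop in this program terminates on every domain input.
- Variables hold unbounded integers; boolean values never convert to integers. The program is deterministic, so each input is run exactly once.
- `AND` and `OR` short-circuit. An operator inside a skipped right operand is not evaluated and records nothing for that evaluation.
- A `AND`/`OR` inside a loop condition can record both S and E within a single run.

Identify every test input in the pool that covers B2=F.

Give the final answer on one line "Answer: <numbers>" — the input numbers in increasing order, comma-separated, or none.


input #1 (s=2, y=8): does not produce B2=F
input #2 (s=-2, y=5): does not produce B2=F
input #3 (s=-2, y=3): does not produce B2=F
input #4 (s=-1, y=9): does not produce B2=F
input #5 (s=-1, y=12): does not produce B2=F
input #6 (s=1, y=14): does not produce B2=F
input #7 (s=0, y=12): does not produce B2=F
Answer: none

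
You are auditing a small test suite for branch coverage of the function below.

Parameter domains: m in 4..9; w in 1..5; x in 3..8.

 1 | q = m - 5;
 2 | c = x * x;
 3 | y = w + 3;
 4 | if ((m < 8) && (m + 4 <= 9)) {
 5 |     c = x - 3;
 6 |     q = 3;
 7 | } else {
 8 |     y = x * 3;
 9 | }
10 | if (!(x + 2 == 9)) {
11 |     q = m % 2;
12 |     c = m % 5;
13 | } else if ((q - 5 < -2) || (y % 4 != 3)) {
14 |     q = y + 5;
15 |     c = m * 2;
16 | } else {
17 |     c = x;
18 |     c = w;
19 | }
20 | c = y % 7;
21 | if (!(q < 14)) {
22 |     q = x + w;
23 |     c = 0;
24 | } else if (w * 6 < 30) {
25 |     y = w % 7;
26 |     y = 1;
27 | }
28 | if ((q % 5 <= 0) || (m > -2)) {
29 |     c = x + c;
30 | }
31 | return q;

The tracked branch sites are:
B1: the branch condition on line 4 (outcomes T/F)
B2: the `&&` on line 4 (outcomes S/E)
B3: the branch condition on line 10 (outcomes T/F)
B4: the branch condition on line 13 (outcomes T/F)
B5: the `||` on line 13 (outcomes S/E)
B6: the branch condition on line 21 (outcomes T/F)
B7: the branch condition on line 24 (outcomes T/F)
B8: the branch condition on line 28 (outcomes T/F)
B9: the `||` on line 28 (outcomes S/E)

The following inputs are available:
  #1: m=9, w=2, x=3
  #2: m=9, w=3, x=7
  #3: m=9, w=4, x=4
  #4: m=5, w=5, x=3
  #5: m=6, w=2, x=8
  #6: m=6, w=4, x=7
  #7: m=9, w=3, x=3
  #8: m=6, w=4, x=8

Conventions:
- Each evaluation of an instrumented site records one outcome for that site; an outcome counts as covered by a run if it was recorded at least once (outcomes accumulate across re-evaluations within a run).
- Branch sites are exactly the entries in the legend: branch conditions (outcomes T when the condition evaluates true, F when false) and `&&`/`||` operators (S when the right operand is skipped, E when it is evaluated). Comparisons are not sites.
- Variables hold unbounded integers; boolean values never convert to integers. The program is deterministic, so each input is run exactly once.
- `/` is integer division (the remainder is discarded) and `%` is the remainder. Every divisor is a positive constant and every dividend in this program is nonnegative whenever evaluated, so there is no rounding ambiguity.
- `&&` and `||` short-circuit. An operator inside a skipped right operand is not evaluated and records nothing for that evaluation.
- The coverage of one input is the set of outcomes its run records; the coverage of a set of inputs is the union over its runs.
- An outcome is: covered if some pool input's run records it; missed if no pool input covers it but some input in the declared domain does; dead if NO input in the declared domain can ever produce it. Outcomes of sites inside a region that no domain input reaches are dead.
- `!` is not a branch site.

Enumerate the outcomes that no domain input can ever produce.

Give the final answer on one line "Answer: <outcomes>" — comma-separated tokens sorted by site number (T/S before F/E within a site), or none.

checking every outcome against all 180 domain inputs:
  B8=F: zero occurrences over every domain input -> dead
  reachable outcomes have witnesses, e.g. B1=T (e.g. m=4, w=1, x=3), B1=F (e.g. m=6, w=1, x=3), B2=S (e.g. m=8, w=1, x=3), B2=E (e.g. m=4, w=1, x=3)

Answer: B8=F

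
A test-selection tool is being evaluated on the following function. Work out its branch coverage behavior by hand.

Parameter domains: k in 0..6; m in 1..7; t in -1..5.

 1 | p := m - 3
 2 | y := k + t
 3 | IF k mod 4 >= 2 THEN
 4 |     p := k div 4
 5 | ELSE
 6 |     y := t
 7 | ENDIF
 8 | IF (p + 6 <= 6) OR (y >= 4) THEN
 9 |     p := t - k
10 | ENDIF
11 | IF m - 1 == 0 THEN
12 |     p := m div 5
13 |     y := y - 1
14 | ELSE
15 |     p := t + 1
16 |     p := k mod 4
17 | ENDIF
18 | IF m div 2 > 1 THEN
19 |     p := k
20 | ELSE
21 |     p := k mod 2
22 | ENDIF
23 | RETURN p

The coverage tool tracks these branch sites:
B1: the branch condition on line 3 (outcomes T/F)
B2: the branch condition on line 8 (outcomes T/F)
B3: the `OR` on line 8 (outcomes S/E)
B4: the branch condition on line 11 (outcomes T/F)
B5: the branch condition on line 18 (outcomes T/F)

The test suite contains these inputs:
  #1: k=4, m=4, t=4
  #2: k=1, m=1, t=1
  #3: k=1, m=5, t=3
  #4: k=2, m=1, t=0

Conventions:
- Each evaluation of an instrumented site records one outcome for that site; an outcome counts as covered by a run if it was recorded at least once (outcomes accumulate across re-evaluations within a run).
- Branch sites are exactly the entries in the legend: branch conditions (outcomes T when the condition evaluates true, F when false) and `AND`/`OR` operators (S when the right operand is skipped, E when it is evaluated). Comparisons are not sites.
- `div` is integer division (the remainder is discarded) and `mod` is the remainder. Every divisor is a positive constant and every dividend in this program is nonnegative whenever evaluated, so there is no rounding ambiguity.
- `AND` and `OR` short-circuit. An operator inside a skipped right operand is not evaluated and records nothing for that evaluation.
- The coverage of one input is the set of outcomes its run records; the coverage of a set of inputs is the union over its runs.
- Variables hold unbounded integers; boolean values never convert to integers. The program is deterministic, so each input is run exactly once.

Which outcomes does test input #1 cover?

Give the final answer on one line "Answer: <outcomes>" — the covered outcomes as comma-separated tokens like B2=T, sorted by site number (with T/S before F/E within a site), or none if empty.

Tracing the run of input #1 (k=4, m=4, t=4):
  B1->F, B3->E, B2->T, B4->F, B5->T
distinct outcomes covered: B1=F, B2=T, B3=E, B4=F, B5=T

Answer: B1=F, B2=T, B3=E, B4=F, B5=T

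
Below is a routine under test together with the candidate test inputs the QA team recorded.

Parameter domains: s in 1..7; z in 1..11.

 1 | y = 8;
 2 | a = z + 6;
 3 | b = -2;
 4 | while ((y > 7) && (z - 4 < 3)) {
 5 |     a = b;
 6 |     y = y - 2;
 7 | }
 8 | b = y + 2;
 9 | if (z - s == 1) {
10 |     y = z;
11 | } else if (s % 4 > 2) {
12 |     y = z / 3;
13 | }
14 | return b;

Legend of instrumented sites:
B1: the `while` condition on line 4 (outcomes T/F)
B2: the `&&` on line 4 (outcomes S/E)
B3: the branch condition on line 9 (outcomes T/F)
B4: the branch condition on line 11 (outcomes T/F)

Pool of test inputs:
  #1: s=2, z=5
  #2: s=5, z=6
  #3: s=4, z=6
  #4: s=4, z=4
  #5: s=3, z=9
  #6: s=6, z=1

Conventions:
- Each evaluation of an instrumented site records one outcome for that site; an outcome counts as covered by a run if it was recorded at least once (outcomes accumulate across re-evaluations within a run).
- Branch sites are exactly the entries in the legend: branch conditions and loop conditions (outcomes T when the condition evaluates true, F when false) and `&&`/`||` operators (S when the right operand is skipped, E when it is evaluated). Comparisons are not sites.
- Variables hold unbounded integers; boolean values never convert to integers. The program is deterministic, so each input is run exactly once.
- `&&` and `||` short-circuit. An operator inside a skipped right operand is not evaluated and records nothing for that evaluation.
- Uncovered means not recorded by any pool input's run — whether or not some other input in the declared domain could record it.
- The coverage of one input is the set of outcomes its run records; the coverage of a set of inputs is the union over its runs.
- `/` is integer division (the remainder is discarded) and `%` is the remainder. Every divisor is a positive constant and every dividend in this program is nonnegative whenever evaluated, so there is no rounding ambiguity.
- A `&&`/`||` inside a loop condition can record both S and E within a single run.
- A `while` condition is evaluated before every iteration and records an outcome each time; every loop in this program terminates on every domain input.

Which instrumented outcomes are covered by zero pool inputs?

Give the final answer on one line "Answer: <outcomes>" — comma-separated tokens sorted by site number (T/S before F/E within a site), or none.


run #1 (s=2, z=5) runs B2->E, B1->T, B2->S, B1->F, B3->F, B4->F; records B1=T, B1=F, B2=S, B2=E, B3=F, B4=F
run #2 (s=5, z=6) runs B2->E, B1->T, B2->S, B1->F, B3->T; records B1=T, B1=F, B2=S, B2=E, B3=T
run #3 (s=4, z=6) runs B2->E, B1->T, B2->S, B1->F, B3->F, B4->F; records B1=T, B1=F, B2=S, B2=E, B3=F, B4=F
run #4 (s=4, z=4) runs B2->E, B1->T, B2->S, B1->F, B3->F, B4->F; records B1=T, B1=F, B2=S, B2=E, B3=F, B4=F
run #5 (s=3, z=9) runs B2->E, B1->F, B3->F, B4->T; records B1=F, B2=E, B3=F, B4=T
run #6 (s=6, z=1) runs B2->E, B1->T, B2->S, B1->F, B3->F, B4->F; records B1=T, B1=F, B2=S, B2=E, B3=F, B4=F
union over the pool: B1=T, B1=F, B2=S, B2=E, B3=T, B3=F, B4=T, B4=F
uncovered (0 of 8): none
Answer: none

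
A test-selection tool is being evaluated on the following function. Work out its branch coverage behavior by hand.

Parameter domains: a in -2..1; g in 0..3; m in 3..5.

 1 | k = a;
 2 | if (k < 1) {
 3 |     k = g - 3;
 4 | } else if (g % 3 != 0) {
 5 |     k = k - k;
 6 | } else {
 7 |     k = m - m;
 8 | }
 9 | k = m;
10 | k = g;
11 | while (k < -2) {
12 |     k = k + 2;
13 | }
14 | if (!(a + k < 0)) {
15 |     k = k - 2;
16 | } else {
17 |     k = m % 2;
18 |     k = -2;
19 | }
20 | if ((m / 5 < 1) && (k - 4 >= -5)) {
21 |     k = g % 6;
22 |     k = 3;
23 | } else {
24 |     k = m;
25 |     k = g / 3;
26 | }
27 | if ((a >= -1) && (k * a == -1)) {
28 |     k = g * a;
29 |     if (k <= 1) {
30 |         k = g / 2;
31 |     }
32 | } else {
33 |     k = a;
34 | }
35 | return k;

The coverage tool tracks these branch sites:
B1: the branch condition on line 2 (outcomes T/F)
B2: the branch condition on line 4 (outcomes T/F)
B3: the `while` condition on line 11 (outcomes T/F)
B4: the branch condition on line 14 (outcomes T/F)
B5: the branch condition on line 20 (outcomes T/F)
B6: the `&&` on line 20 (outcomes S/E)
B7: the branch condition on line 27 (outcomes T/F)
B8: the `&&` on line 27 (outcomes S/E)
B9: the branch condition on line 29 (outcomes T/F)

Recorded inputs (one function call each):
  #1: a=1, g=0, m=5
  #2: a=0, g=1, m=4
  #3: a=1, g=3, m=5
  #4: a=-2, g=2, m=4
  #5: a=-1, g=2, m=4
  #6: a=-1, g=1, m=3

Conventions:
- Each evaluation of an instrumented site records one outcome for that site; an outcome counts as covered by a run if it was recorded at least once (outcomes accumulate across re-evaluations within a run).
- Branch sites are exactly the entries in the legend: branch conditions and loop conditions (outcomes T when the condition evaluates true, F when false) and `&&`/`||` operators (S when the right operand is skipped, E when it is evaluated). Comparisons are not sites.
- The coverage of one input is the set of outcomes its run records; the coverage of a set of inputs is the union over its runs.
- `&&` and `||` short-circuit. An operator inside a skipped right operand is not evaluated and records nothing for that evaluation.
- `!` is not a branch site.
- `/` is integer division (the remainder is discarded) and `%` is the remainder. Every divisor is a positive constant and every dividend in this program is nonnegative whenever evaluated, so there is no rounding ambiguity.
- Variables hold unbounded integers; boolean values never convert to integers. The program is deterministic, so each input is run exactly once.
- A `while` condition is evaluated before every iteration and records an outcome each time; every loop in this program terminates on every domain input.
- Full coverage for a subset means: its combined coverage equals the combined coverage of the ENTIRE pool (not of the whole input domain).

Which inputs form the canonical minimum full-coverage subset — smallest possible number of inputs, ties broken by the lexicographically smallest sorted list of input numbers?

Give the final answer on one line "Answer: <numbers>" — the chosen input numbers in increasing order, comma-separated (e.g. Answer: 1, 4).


run #1 (a=1, g=0, m=5) runs B1->F, B2->F, B3->F, B4->T, B6->S, B5->F, B8->E, B7->F; records B1=F, B2=F, B3=F, B4=T, B5=F, B6=S, B7=F, B8=E
run #2 (a=0, g=1, m=4) runs B1->T, B3->F, B4->T, B6->E, B5->T, B8->E, B7->F; records B1=T, B3=F, B4=T, B5=T, B6=E, B7=F, B8=E
run #3 (a=1, g=3, m=5) runs B1->F, B2->F, B3->F, B4->T, B6->S, B5->F, B8->E, B7->F; records B1=F, B2=F, B3=F, B4=T, B5=F, B6=S, B7=F, B8=E
run #4 (a=-2, g=2, m=4) runs B1->T, B3->F, B4->T, B6->E, B5->T, B8->S, B7->F; records B1=T, B3=F, B4=T, B5=T, B6=E, B7=F, B8=S
run #5 (a=-1, g=2, m=4) runs B1->T, B3->F, B4->T, B6->E, B5->T, B8->E, B7->F; records B1=T, B3=F, B4=T, B5=T, B6=E, B7=F, B8=E
run #6 (a=-1, g=1, m=3) runs B1->T, B3->F, B4->T, B6->E, B5->T, B8->E, B7->F; records B1=T, B3=F, B4=T, B5=T, B6=E, B7=F, B8=E
together the pool reaches 12 outcomes: B1=T, B1=F, B2=F, B3=F, B4=T, B5=T, B5=F, B6=S, B6=E, B7=F, B8=S, B8=E
every size-1 subset falls short of the 12 outcomes (best: 8/12)
inputs {1, 4} (size 2) cover everything; no size-2 subset with a lexicographically smaller index list covers all 12
Answer: 1, 4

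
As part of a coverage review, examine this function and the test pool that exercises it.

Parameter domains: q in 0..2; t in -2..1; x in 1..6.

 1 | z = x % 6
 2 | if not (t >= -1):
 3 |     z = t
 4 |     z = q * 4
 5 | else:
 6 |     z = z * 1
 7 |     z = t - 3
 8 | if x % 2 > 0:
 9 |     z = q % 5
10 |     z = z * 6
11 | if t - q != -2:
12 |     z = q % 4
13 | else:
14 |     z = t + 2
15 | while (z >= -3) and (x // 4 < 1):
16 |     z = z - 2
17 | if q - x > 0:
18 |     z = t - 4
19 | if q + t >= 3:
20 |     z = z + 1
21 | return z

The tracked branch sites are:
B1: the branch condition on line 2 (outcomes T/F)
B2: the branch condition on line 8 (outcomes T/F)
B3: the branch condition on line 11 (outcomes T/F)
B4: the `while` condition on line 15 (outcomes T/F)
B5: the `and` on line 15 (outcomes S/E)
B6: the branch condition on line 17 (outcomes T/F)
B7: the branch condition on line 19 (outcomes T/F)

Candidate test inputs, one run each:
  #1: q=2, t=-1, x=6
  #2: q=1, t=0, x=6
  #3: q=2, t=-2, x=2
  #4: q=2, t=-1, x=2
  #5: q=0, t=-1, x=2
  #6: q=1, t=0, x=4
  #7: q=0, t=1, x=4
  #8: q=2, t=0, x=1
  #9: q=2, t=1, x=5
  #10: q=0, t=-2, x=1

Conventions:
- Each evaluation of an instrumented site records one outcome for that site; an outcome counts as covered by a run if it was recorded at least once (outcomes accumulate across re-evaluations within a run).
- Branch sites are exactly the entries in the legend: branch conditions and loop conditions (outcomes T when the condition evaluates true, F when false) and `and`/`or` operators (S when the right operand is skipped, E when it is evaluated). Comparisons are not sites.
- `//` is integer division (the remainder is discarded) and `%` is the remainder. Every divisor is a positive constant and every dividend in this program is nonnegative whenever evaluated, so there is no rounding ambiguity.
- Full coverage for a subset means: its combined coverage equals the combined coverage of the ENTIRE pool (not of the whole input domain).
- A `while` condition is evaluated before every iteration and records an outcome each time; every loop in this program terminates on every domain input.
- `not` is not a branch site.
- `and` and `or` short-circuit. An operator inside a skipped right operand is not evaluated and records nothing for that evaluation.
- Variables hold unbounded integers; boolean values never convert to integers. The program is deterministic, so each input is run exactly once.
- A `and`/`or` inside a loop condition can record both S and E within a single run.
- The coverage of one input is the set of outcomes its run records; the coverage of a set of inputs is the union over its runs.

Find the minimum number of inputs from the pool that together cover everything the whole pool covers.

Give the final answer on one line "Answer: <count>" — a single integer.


input #1 (q=2, t=-1, x=6): events B1->F, B2->F, B3->T, B5->E, B4->F, B6->F, B7->F; covers B1=F, B2=F, B3=T, B4=F, B5=E, B6=F, B7=F
input #2 (q=1, t=0, x=6): events B1->F, B2->F, B3->T, B5->E, B4->F, B6->F, B7->F; covers B1=F, B2=F, B3=T, B4=F, B5=E, B6=F, B7=F
input #3 (q=2, t=-2, x=2): events B1->T, B2->F, B3->T, B5->E, B4->T, B5->E, B4->T, B5->E, B4->T, B5->S, B4->F, B6->F, B7->F; covers B1=T, B2=F, B3=T, B4=T, B4=F, B5=S, B5=E, B6=F, B7=F
input #4 (q=2, t=-1, x=2): events B1->F, B2->F, B3->T, B5->E, B4->T, B5->E, B4->T, B5->E, B4->T, B5->S, B4->F, B6->F, B7->F; covers B1=F, B2=F, B3=T, B4=T, B4=F, B5=S, B5=E, B6=F, B7=F
input #5 (q=0, t=-1, x=2): events B1->F, B2->F, B3->T, B5->E, B4->T, B5->E, B4->T, B5->S, B4->F, B6->F, B7->F; covers B1=F, B2=F, B3=T, B4=T, B4=F, B5=S, B5=E, B6=F, B7=F
input #6 (q=1, t=0, x=4): events B1->F, B2->F, B3->T, B5->E, B4->F, B6->F, B7->F; covers B1=F, B2=F, B3=T, B4=F, B5=E, B6=F, B7=F
input #7 (q=0, t=1, x=4): events B1->F, B2->F, B3->T, B5->E, B4->F, B6->F, B7->F; covers B1=F, B2=F, B3=T, B4=F, B5=E, B6=F, B7=F
input #8 (q=2, t=0, x=1): events B1->F, B2->T, B3->F, B5->E, B4->T, B5->E, B4->T, B5->E, B4->T, B5->S, B4->F, B6->T, B7->F; covers B1=F, B2=T, B3=F, B4=T, B4=F, B5=S, B5=E, B6=T, B7=F
input #9 (q=2, t=1, x=5): events B1->F, B2->T, B3->T, B5->E, B4->F, B6->F, B7->T; covers B1=F, B2=T, B3=T, B4=F, B5=E, B6=F, B7=T
input #10 (q=0, t=-2, x=1): events B1->T, B2->T, B3->F, B5->E, B4->T, B5->E, B4->T, B5->S, B4->F, B6->F, B7->F; covers B1=T, B2=T, B3=F, B4=T, B4=F, B5=S, B5=E, B6=F, B7=F
the full pool covers 14 outcomes: B1=T, B1=F, B2=T, B2=F, B3=T, B3=F, B4=T, B4=F, B5=S, B5=E, B6=T, B6=F, B7=T, B7=F
no size-1 subset reaches all 14 outcomes (best union: 9/14)
no size-2 subset reaches all 14 outcomes (best union: 13/14)
size 3: inputs {3, 8, 9} cover all 14 outcomes, and no lexicographically smaller subset of this size does
Answer: 3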